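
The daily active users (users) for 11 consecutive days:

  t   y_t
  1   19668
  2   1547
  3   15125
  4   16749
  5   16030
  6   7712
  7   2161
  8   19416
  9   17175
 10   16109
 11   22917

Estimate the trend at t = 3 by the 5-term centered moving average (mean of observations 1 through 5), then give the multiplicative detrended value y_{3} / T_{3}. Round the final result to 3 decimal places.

Trend T_3 = (19668 + 1547 + 15125 + 16749 + 16030) / 5 = 69119/5 = 13823.80000
Ratio to trend: 15125 / 13823.80000 = 1.094

1.094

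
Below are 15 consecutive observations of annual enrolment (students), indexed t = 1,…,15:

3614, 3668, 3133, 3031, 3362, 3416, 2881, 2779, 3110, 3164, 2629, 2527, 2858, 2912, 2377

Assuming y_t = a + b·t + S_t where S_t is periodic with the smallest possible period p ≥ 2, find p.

4

First differences y_{t+1} − y_t: 54, -535, -102, 331, 54, -535, -102, 331, 54, -535, …
The difference pattern repeats every 4 terms and not for any smaller step, so p = 4.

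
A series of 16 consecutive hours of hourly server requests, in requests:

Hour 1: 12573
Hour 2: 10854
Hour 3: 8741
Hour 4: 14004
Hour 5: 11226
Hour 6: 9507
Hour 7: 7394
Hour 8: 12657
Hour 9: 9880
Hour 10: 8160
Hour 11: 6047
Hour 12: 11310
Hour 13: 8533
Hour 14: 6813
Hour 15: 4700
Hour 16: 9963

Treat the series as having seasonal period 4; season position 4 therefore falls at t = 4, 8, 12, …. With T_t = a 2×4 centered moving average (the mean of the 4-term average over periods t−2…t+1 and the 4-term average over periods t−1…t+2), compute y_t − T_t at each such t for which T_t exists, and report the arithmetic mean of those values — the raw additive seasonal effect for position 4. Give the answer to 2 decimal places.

Season position 4 occurs at t = 4, 8, 12 (where T_t is defined).
t=4: T_4 = 11037.8750; y_4 − T_4 = 14004 − 11037.8750 = 2966.1250
t=8: T_8 = 9691.1250; y_8 − T_8 = 12657 − 9691.1250 = 2965.8750
t=12: T_12 = 8344.1250; y_12 − T_12 = 11310 − 8344.1250 = 2965.8750
Mean deviation: (2966.1250 + 2965.8750 + 2965.8750) / 3 = 2965.96

2965.96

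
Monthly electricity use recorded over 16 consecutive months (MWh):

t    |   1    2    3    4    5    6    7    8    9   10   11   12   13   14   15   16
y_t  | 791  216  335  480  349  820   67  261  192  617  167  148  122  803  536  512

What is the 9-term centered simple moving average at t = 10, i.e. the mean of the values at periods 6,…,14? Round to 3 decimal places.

Sum of periods 6–14: 820 + 67 + 261 + 192 + 617 + 167 + 148 + 122 + 803 = 3197
Divide by 9: 3197 / 9 = 355.222

355.222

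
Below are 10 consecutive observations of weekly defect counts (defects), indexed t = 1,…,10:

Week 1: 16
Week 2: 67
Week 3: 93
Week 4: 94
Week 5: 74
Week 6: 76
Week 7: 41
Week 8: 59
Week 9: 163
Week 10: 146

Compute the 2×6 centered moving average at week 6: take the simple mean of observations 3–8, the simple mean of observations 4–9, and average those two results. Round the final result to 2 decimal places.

Sum over 3–8: 93 + 94 + 74 + 76 + 41 + 59 = 437
Sum over 4–9: 94 + 74 + 76 + 41 + 59 + 163 = 507
CMA at t=6 = (437 + 507) / (2·6) = 944 / 12 = 78.67

78.67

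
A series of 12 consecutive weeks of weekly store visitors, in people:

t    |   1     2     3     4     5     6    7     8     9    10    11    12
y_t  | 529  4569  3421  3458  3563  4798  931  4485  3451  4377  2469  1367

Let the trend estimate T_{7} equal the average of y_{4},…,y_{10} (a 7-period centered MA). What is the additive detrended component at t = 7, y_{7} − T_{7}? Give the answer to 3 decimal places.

Trend T_7 = (3458 + 3563 + 4798 + 931 + 4485 + 3451 + 4377) / 7 = 25063/7 = 3580.42857
Detrended value: 931 − 3580.42857 = -2649.429

-2649.429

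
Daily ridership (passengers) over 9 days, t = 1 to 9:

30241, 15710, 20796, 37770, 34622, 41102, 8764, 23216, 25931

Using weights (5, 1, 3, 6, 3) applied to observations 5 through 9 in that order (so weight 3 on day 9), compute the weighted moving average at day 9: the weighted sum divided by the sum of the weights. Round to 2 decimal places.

Weighted sum: 5·34622 + 1·41102 + 3·8764 + 6·23216 + 3·25931 = 173110 + 41102 + 26292 + 139296 + 77793 = 457593
Weight total: 5 + 1 + 3 + 6 + 3 = 18
WMA = 457593 / 18 = 25421.83

25421.83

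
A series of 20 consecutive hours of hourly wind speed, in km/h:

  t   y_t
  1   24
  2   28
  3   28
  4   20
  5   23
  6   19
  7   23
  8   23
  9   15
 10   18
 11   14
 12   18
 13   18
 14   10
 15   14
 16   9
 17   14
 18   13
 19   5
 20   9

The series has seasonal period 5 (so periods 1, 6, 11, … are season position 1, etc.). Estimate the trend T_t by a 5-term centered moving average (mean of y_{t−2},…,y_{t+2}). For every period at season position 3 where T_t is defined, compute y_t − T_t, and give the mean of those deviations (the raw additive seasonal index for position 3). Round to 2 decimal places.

3.25

Season position 3 occurs at t = 3, 8, 13, 18 (where T_t is defined).
t=3: T_3 = 24.6000; y_3 − T_3 = 28 − 24.6000 = 3.4000
t=8: T_8 = 19.6000; y_8 − T_8 = 23 − 19.6000 = 3.4000
t=13: T_13 = 14.8000; y_13 − T_13 = 18 − 14.8000 = 3.2000
t=18: T_18 = 10.0000; y_18 − T_18 = 13 − 10.0000 = 3.0000
Mean deviation: (3.4000 + 3.4000 + 3.2000 + 3.0000) / 4 = 3.25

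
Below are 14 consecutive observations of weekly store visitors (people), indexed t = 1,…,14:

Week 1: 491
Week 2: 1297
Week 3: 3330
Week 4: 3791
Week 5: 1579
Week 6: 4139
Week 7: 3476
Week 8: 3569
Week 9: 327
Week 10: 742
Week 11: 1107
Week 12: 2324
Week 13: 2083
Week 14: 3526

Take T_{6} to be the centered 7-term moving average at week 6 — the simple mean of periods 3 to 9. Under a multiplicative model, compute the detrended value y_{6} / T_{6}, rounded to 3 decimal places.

Trend T_6 = (3330 + 3791 + 1579 + 4139 + 3476 + 3569 + 327) / 7 = 20211/7 = 2887.28571
Ratio to trend: 4139 / 2887.28571 = 1.434

1.434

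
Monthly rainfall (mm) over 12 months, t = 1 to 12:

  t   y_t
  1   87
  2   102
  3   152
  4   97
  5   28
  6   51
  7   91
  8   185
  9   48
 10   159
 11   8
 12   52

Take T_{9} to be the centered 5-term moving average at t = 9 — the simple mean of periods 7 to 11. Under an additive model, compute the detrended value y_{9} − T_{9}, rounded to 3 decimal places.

-50.200

Trend T_9 = (91 + 185 + 48 + 159 + 8) / 5 = 491/5 = 98.20000
Detrended value: 48 − 98.20000 = -50.200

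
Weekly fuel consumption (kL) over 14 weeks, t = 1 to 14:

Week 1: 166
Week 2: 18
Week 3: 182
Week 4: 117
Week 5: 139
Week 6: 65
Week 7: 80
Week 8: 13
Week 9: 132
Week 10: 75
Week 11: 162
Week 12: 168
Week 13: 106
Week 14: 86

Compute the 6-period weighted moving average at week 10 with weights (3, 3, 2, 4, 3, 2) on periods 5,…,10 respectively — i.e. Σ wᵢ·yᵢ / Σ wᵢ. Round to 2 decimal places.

Weighted sum: 3·139 + 3·65 + 2·80 + 4·13 + 3·132 + 2·75 = 417 + 195 + 160 + 52 + 396 + 150 = 1370
Weight total: 3 + 3 + 2 + 4 + 3 + 2 = 17
WMA = 1370 / 17 = 80.59

80.59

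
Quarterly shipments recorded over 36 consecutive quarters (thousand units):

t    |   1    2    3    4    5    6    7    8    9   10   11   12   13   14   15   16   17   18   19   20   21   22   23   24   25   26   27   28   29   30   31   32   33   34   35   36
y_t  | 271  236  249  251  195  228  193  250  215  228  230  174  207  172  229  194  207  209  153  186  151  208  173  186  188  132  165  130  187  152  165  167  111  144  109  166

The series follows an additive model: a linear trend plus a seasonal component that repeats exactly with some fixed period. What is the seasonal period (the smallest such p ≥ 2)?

First differences y_{t+1} − y_t: -35, 13, 2, -56, 33, -35, 57, -35, 13, 2, -56, 33, -35, 57, -35, 13, …
The difference pattern repeats every 7 terms and not for any smaller step, so p = 7.

7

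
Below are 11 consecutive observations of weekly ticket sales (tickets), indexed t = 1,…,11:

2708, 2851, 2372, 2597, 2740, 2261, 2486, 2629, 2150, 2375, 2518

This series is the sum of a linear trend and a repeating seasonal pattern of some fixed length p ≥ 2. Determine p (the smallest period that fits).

3

First differences y_{t+1} − y_t: 143, -479, 225, 143, -479, 225, 143, -479, …
The difference pattern repeats every 3 terms and not for any smaller step, so p = 3.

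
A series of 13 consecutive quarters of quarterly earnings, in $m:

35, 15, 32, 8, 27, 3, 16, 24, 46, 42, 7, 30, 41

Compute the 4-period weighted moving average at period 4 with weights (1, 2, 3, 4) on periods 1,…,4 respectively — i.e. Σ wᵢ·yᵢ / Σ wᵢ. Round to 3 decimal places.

Weighted sum: 1·35 + 2·15 + 3·32 + 4·8 = 35 + 30 + 96 + 32 = 193
Weight total: 1 + 2 + 3 + 4 = 10
WMA = 193 / 10 = 19.300

19.300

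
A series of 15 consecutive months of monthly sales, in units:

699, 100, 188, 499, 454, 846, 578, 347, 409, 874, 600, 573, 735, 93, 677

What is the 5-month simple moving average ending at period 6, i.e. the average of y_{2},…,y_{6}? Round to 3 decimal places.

Sum of periods 2–6: 100 + 188 + 499 + 454 + 846 = 2087
Divide by 5: 2087 / 5 = 417.400

417.400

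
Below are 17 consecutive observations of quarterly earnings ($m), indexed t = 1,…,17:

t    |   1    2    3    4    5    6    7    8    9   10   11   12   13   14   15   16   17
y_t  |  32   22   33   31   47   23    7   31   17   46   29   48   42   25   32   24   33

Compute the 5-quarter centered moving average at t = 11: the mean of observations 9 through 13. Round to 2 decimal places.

36.40

Sum of periods 9–13: 17 + 46 + 29 + 48 + 42 = 182
Divide by 5: 182 / 5 = 36.40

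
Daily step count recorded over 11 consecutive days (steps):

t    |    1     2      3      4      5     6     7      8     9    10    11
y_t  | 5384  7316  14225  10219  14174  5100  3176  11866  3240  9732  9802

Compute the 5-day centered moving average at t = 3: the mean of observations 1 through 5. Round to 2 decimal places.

10263.60

Sum of periods 1–5: 5384 + 7316 + 14225 + 10219 + 14174 = 51318
Divide by 5: 51318 / 5 = 10263.60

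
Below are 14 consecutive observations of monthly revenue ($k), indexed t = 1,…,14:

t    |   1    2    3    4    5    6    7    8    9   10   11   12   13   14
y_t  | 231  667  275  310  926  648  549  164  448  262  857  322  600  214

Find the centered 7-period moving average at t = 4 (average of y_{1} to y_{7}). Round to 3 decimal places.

515.143

Sum of periods 1–7: 231 + 667 + 275 + 310 + 926 + 648 + 549 = 3606
Divide by 7: 3606 / 7 = 515.143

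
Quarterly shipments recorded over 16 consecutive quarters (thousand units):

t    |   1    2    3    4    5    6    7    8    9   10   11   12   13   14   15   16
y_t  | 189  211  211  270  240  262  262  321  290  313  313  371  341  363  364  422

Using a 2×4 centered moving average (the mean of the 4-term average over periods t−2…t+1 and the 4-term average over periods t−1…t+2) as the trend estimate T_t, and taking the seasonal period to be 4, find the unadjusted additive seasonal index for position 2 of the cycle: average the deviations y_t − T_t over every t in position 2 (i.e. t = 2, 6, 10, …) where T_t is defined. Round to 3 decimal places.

Season position 2 occurs at t = 6, 10, 14 (where T_t is defined).
t=6: T_6 = 264.87500; y_6 − T_6 = 262 − 264.87500 = -2.87500
t=10: T_10 = 315.50000; y_10 − T_10 = 313 − 315.50000 = -2.50000
t=14: T_14 = 366.12500; y_14 − T_14 = 363 − 366.12500 = -3.12500
Mean deviation: (-2.87500 + -2.50000 + -3.12500) / 3 = -2.833

-2.833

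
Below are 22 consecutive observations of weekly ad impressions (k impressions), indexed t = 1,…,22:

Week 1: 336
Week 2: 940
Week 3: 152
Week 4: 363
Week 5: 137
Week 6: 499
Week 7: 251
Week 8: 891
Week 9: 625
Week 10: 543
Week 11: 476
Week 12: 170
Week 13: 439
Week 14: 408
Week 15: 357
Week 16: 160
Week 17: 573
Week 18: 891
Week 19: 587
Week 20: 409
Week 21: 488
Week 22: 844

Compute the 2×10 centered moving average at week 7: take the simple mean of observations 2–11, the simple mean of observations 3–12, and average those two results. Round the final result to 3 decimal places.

Sum over 2–11: 940 + 152 + 363 + 137 + 499 + 251 + 891 + 625 + 543 + 476 = 4877
Sum over 3–12: 152 + 363 + 137 + 499 + 251 + 891 + 625 + 543 + 476 + 170 = 4107
CMA at t=7 = (4877 + 4107) / (2·10) = 8984 / 20 = 449.200

449.200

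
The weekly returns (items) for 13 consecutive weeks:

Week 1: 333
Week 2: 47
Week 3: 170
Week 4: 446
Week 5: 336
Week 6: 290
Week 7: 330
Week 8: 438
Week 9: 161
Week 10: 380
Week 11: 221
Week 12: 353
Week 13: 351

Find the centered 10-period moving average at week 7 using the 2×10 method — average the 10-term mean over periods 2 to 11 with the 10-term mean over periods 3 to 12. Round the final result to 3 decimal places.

297.200

Sum over 2–11: 47 + 170 + 446 + 336 + 290 + 330 + 438 + 161 + 380 + 221 = 2819
Sum over 3–12: 170 + 446 + 336 + 290 + 330 + 438 + 161 + 380 + 221 + 353 = 3125
CMA at t=7 = (2819 + 3125) / (2·10) = 5944 / 20 = 297.200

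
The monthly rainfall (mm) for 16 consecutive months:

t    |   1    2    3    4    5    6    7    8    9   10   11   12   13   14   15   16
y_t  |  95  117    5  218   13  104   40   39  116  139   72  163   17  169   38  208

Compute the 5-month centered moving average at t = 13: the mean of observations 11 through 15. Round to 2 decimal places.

91.80

Sum of periods 11–15: 72 + 163 + 17 + 169 + 38 = 459
Divide by 5: 459 / 5 = 91.80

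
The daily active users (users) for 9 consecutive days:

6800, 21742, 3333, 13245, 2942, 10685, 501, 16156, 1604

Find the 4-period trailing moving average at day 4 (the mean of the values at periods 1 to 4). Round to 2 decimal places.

Sum of periods 1–4: 6800 + 21742 + 3333 + 13245 = 45120
Divide by 4: 45120 / 4 = 11280.00

11280.00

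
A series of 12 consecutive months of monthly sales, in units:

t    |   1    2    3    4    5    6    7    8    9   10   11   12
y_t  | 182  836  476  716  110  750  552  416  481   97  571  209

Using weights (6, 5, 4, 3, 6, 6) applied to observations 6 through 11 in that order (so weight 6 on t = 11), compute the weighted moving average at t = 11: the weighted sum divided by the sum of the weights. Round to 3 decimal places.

479.167

Weighted sum: 6·750 + 5·552 + 4·416 + 3·481 + 6·97 + 6·571 = 4500 + 2760 + 1664 + 1443 + 582 + 3426 = 14375
Weight total: 6 + 5 + 4 + 3 + 6 + 6 = 30
WMA = 14375 / 30 = 479.167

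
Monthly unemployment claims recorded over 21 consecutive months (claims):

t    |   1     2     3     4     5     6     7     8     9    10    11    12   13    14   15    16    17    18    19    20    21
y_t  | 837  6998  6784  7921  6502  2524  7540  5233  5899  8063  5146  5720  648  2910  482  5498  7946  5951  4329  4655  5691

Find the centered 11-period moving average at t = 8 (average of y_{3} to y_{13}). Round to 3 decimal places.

5634.545

Sum of periods 3–13: 6784 + 7921 + 6502 + 2524 + 7540 + 5233 + 5899 + 8063 + 5146 + 5720 + 648 = 61980
Divide by 11: 61980 / 11 = 5634.545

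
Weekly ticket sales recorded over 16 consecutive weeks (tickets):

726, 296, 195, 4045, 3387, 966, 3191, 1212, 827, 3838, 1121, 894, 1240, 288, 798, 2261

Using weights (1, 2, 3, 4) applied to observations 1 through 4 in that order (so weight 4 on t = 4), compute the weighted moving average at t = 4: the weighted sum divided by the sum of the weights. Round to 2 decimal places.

Weighted sum: 1·726 + 2·296 + 3·195 + 4·4045 = 726 + 592 + 585 + 16180 = 18083
Weight total: 1 + 2 + 3 + 4 = 10
WMA = 18083 / 10 = 1808.30

1808.30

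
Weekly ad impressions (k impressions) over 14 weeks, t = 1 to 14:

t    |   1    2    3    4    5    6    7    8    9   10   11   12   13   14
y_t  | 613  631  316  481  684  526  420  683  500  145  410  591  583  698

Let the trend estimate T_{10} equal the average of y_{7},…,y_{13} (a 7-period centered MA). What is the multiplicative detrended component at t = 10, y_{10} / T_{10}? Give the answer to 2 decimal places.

Trend T_10 = (420 + 683 + 500 + 145 + 410 + 591 + 583) / 7 = 3332/7 = 476.0000
Ratio to trend: 145 / 476.0000 = 0.30

0.30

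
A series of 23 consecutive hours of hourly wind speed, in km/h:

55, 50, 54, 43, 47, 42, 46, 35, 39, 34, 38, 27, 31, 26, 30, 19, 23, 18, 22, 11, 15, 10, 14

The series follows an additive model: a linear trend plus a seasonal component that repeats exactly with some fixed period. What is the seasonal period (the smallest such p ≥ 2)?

First differences y_{t+1} − y_t: -5, 4, -11, 4, -5, 4, -11, 4, -5, 4, …
The difference pattern repeats every 4 terms and not for any smaller step, so p = 4.

4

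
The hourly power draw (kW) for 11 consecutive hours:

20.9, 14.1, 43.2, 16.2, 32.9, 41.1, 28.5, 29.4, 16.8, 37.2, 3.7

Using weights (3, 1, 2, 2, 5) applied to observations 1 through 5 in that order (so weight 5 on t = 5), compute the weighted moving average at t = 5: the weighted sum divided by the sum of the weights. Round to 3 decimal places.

Weighted sum: 3·20.9 + 1·14.1 + 2·43.2 + 2·16.2 + 5·32.9 = 62.7 + 14.1 + 86.4 + 32.4 + 164.5 = 360.1
Weight total: 3 + 1 + 2 + 2 + 5 = 13
WMA = 360.1 / 13 = 27.700

27.700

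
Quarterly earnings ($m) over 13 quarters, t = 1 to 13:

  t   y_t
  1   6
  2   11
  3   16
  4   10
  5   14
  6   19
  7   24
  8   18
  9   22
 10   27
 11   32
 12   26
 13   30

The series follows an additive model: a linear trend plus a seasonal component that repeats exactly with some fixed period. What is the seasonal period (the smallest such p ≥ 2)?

First differences y_{t+1} − y_t: 5, 5, -6, 4, 5, 5, -6, 4, 5, 5, …
The difference pattern repeats every 4 terms and not for any smaller step, so p = 4.

4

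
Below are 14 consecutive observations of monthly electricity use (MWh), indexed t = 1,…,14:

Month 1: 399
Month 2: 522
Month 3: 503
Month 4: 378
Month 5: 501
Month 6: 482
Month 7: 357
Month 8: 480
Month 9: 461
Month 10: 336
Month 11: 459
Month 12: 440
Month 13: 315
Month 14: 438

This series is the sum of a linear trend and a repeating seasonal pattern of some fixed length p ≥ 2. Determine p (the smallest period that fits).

First differences y_{t+1} − y_t: 123, -19, -125, 123, -19, -125, 123, -19, …
The difference pattern repeats every 3 terms and not for any smaller step, so p = 3.

3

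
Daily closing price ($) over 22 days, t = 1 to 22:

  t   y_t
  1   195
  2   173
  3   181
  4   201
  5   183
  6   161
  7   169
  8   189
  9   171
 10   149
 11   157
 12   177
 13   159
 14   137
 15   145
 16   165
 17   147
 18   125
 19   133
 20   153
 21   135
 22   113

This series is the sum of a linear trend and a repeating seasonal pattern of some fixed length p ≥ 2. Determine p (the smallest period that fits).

4

First differences y_{t+1} − y_t: -22, 8, 20, -18, -22, 8, 20, -18, -22, 8, …
The difference pattern repeats every 4 terms and not for any smaller step, so p = 4.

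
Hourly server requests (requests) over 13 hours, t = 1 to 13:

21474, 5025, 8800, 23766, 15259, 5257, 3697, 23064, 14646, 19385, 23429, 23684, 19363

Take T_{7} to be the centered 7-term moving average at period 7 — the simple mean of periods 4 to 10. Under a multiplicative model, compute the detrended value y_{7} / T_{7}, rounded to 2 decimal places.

Trend T_7 = (23766 + 15259 + 5257 + 3697 + 23064 + 14646 + 19385) / 7 = 105074/7 = 15010.5714
Ratio to trend: 3697 / 15010.5714 = 0.25

0.25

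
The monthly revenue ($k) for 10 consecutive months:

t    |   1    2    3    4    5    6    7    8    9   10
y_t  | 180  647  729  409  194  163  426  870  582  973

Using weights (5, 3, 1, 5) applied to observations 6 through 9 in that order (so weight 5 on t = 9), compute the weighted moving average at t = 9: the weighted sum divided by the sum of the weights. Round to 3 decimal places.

Weighted sum: 5·163 + 3·426 + 1·870 + 5·582 = 815 + 1278 + 870 + 2910 = 5873
Weight total: 5 + 3 + 1 + 5 = 14
WMA = 5873 / 14 = 419.500

419.500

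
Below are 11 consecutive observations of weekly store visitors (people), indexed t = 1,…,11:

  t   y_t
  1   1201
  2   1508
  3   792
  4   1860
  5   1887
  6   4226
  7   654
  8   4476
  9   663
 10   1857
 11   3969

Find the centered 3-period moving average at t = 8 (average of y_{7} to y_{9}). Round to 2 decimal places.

1931.00

Sum of periods 7–9: 654 + 4476 + 663 = 5793
Divide by 3: 5793 / 3 = 1931.00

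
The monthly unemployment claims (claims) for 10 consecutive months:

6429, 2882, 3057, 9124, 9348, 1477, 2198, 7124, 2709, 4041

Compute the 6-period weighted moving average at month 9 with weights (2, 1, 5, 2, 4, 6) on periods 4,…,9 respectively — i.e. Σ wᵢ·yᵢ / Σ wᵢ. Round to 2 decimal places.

Weighted sum: 2·9124 + 1·9348 + 5·1477 + 2·2198 + 4·7124 + 6·2709 = 18248 + 9348 + 7385 + 4396 + 28496 + 16254 = 84127
Weight total: 2 + 1 + 5 + 2 + 4 + 6 = 20
WMA = 84127 / 20 = 4206.35

4206.35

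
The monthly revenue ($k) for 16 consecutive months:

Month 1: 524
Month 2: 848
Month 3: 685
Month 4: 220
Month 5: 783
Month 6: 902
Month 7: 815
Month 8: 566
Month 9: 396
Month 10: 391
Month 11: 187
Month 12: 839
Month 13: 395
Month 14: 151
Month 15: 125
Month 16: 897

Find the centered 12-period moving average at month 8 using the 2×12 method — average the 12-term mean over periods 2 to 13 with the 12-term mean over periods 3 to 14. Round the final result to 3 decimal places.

556.542

Sum over 2–13: 848 + 685 + 220 + 783 + 902 + 815 + 566 + 396 + 391 + 187 + 839 + 395 = 7027
Sum over 3–14: 685 + 220 + 783 + 902 + 815 + 566 + 396 + 391 + 187 + 839 + 395 + 151 = 6330
CMA at t=8 = (7027 + 6330) / (2·12) = 13357 / 24 = 556.542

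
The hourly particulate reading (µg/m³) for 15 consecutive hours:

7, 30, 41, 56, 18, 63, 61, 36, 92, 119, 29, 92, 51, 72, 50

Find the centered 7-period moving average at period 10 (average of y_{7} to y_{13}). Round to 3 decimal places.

Sum of periods 7–13: 61 + 36 + 92 + 119 + 29 + 92 + 51 = 480
Divide by 7: 480 / 7 = 68.571

68.571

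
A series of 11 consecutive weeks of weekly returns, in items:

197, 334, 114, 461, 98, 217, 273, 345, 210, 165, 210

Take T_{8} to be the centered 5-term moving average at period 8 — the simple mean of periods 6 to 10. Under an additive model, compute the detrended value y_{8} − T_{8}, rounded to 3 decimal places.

103.000

Trend T_8 = (217 + 273 + 345 + 210 + 165) / 5 = 1210/5 = 242.00000
Detrended value: 345 − 242.00000 = 103.000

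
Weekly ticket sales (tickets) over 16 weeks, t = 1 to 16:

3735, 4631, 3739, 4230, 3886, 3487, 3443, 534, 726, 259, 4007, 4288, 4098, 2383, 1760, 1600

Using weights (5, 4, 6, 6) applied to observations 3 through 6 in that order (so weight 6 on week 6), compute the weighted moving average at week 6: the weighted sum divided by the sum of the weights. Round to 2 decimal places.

3802.52

Weighted sum: 5·3739 + 4·4230 + 6·3886 + 6·3487 = 18695 + 16920 + 23316 + 20922 = 79853
Weight total: 5 + 4 + 6 + 6 = 21
WMA = 79853 / 21 = 3802.52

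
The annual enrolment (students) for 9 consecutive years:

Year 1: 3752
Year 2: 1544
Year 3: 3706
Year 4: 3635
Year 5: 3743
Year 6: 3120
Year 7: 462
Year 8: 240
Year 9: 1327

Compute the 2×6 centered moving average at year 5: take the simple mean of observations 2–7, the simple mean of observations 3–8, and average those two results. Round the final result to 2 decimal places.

Sum over 2–7: 1544 + 3706 + 3635 + 3743 + 3120 + 462 = 16210
Sum over 3–8: 3706 + 3635 + 3743 + 3120 + 462 + 240 = 14906
CMA at t=5 = (16210 + 14906) / (2·6) = 31116 / 12 = 2593.00

2593.00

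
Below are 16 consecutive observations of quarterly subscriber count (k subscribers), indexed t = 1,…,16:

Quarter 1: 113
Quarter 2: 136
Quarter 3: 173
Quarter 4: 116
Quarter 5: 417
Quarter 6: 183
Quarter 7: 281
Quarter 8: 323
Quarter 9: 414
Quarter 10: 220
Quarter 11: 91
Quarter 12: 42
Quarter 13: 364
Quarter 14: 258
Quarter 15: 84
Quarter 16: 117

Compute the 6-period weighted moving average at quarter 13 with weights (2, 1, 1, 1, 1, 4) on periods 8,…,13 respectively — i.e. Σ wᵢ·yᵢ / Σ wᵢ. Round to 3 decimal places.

286.900

Weighted sum: 2·323 + 1·414 + 1·220 + 1·91 + 1·42 + 4·364 = 646 + 414 + 220 + 91 + 42 + 1456 = 2869
Weight total: 2 + 1 + 1 + 1 + 1 + 4 = 10
WMA = 2869 / 10 = 286.900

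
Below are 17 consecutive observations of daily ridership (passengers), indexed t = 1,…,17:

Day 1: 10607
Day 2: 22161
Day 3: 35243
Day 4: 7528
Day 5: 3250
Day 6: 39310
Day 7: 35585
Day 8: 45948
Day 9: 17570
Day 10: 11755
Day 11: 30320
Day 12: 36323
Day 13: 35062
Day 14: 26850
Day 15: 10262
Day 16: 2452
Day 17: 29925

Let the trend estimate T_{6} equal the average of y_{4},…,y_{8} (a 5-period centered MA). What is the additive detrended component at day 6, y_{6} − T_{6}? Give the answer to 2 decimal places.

12985.80

Trend T_6 = (7528 + 3250 + 39310 + 35585 + 45948) / 5 = 131621/5 = 26324.2000
Detrended value: 39310 − 26324.2000 = 12985.80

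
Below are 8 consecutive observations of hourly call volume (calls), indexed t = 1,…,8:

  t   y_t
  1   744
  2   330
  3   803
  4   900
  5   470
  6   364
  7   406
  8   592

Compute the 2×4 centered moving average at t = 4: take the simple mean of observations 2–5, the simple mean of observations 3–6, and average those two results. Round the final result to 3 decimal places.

630.000

Sum over 2–5: 330 + 803 + 900 + 470 = 2503
Sum over 3–6: 803 + 900 + 470 + 364 = 2537
CMA at t=4 = (2503 + 2537) / (2·4) = 5040 / 8 = 630.000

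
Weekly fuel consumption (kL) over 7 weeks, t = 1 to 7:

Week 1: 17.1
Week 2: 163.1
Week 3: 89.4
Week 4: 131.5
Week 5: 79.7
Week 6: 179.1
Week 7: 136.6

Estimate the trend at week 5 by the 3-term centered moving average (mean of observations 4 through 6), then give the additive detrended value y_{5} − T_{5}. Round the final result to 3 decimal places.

Trend T_5 = (131.5 + 79.7 + 179.1) / 3 = 390.3/3 = 130.10000
Detrended value: 79.7 − 130.10000 = -50.400

-50.400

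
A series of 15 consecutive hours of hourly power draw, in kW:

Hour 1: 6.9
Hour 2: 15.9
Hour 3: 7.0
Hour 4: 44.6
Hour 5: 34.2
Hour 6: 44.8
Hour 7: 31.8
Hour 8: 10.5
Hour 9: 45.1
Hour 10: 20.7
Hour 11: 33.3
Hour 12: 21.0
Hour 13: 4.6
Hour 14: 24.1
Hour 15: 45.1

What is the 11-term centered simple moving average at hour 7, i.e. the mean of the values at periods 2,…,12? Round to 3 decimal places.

28.082

Sum of periods 2–12: 15.9 + 7.0 + 44.6 + 34.2 + 44.8 + 31.8 + 10.5 + 45.1 + 20.7 + 33.3 + 21.0 = 308.9
Divide by 11: 308.9 / 11 = 28.082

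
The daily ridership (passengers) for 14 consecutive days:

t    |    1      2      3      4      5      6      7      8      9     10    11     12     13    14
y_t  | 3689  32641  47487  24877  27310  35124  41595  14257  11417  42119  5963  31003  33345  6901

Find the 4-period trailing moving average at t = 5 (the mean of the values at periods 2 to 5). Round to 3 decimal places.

Sum of periods 2–5: 32641 + 47487 + 24877 + 27310 = 132315
Divide by 4: 132315 / 4 = 33078.750

33078.750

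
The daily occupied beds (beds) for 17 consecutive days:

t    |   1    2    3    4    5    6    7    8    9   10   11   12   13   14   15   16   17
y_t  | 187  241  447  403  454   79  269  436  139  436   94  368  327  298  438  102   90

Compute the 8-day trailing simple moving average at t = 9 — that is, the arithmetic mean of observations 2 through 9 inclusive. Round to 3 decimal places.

Sum of periods 2–9: 241 + 447 + 403 + 454 + 79 + 269 + 436 + 139 = 2468
Divide by 8: 2468 / 8 = 308.500

308.500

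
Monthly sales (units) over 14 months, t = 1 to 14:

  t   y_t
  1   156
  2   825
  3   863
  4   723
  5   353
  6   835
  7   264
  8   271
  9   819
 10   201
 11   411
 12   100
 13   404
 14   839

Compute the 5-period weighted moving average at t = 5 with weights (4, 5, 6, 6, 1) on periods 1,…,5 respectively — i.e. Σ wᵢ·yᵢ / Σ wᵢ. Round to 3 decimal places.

664.455

Weighted sum: 4·156 + 5·825 + 6·863 + 6·723 + 1·353 = 624 + 4125 + 5178 + 4338 + 353 = 14618
Weight total: 4 + 5 + 6 + 6 + 1 = 22
WMA = 14618 / 22 = 664.455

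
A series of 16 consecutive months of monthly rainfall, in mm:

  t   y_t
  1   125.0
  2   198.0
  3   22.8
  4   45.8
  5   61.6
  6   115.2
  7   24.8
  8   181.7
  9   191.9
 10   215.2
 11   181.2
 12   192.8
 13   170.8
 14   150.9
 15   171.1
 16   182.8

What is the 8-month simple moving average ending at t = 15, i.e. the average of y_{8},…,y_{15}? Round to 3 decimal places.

181.950

Sum of periods 8–15: 181.7 + 191.9 + 215.2 + 181.2 + 192.8 + 170.8 + 150.9 + 171.1 = 1455.6
Divide by 8: 1455.6 / 8 = 181.950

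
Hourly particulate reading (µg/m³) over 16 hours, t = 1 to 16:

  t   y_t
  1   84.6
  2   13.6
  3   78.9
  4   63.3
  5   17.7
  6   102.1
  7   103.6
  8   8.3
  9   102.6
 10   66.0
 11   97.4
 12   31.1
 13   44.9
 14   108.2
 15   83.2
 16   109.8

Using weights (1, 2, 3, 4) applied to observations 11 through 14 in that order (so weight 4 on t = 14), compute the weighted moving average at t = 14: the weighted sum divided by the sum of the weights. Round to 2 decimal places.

Weighted sum: 1·97.4 + 2·31.1 + 3·44.9 + 4·108.2 = 97.4 + 62.2 + 134.7 + 432.8 = 727.1
Weight total: 1 + 2 + 3 + 4 = 10
WMA = 727.1 / 10 = 72.71

72.71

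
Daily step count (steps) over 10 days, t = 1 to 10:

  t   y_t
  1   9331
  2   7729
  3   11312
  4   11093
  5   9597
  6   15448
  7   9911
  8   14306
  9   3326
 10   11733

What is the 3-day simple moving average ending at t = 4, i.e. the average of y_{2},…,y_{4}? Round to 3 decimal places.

10044.667

Sum of periods 2–4: 7729 + 11312 + 11093 = 30134
Divide by 3: 30134 / 3 = 10044.667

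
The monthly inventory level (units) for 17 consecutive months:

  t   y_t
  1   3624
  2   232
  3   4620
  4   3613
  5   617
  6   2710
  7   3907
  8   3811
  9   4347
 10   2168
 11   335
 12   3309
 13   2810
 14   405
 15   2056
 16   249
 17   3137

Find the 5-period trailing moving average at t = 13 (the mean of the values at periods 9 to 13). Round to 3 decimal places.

2593.800

Sum of periods 9–13: 4347 + 2168 + 335 + 3309 + 2810 = 12969
Divide by 5: 12969 / 5 = 2593.800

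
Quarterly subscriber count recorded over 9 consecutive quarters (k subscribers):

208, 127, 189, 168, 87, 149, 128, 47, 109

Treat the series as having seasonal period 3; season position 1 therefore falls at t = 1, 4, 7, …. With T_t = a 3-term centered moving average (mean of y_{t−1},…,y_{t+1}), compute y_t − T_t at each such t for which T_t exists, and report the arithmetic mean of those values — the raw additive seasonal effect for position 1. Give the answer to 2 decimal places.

20.00

Season position 1 occurs at t = 4, 7 (where T_t is defined).
t=4: T_4 = 148.0000; y_4 − T_4 = 168 − 148.0000 = 20.0000
t=7: T_7 = 108.0000; y_7 − T_7 = 128 − 108.0000 = 20.0000
Mean deviation: (20.0000 + 20.0000) / 2 = 20.00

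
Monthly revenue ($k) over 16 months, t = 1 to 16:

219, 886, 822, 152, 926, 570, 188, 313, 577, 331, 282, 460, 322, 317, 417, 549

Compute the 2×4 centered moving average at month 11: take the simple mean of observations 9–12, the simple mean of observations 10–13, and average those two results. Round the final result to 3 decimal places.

380.625

Sum over 9–12: 577 + 331 + 282 + 460 = 1650
Sum over 10–13: 331 + 282 + 460 + 322 = 1395
CMA at t=11 = (1650 + 1395) / (2·4) = 3045 / 8 = 380.625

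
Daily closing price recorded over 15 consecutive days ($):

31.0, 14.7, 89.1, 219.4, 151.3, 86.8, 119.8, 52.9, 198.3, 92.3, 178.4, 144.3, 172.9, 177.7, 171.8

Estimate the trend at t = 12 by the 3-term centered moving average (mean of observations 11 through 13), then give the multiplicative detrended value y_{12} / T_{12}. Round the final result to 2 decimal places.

0.87

Trend T_12 = (178.4 + 144.3 + 172.9) / 3 = 495.6/3 = 165.2000
Ratio to trend: 144.3 / 165.2000 = 0.87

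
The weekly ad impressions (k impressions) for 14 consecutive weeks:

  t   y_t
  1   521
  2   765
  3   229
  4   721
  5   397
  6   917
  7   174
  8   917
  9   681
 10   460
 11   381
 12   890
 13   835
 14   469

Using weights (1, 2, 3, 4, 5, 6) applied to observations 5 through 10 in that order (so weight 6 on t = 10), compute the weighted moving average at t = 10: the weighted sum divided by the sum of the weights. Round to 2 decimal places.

Weighted sum: 1·397 + 2·917 + 3·174 + 4·917 + 5·681 + 6·460 = 397 + 1834 + 522 + 3668 + 3405 + 2760 = 12586
Weight total: 1 + 2 + 3 + 4 + 5 + 6 = 21
WMA = 12586 / 21 = 599.33

599.33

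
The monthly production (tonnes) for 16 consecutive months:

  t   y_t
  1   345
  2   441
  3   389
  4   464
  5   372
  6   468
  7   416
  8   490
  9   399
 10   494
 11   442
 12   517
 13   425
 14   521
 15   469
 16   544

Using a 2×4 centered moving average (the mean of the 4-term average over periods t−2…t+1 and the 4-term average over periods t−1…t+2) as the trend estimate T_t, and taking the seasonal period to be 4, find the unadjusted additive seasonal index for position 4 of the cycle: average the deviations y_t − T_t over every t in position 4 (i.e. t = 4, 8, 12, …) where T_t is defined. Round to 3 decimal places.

43.917

Season position 4 occurs at t = 4, 8, 12 (where T_t is defined).
t=4: T_4 = 419.87500; y_4 − T_4 = 464 − 419.87500 = 44.12500
t=8: T_8 = 446.50000; y_8 − T_8 = 490 − 446.50000 = 43.50000
t=12: T_12 = 472.87500; y_12 − T_12 = 517 − 472.87500 = 44.12500
Mean deviation: (44.12500 + 43.50000 + 44.12500) / 3 = 43.917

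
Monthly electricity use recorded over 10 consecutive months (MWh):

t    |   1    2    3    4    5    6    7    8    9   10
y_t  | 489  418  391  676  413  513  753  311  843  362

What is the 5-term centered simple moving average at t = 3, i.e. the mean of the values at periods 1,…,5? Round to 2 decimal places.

477.40

Sum of periods 1–5: 489 + 418 + 391 + 676 + 413 = 2387
Divide by 5: 2387 / 5 = 477.40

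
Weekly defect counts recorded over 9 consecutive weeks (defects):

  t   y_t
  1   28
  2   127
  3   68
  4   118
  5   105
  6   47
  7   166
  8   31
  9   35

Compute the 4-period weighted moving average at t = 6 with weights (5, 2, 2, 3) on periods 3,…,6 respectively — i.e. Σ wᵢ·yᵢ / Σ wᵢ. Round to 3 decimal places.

77.250

Weighted sum: 5·68 + 2·118 + 2·105 + 3·47 = 340 + 236 + 210 + 141 = 927
Weight total: 5 + 2 + 2 + 3 = 12
WMA = 927 / 12 = 77.250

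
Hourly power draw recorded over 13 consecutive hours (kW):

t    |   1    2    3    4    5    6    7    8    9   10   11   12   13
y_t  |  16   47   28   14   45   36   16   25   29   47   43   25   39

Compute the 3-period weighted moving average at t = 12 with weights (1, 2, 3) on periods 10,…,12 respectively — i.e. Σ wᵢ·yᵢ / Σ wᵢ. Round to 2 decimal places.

Weighted sum: 1·47 + 2·43 + 3·25 = 47 + 86 + 75 = 208
Weight total: 1 + 2 + 3 = 6
WMA = 208 / 6 = 34.67

34.67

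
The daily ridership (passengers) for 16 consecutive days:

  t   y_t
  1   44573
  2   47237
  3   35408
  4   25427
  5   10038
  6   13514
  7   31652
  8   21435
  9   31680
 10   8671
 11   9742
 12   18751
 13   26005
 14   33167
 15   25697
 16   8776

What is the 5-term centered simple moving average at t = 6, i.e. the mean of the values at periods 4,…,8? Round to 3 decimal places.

Sum of periods 4–8: 25427 + 10038 + 13514 + 31652 + 21435 = 102066
Divide by 5: 102066 / 5 = 20413.200

20413.200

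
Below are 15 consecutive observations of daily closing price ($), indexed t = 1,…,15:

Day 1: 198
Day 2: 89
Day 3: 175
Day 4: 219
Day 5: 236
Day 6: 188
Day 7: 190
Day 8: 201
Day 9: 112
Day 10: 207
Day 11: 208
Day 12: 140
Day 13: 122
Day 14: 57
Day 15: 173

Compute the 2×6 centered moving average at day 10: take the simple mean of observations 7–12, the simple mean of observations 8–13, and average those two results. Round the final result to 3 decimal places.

170.667

Sum over 7–12: 190 + 201 + 112 + 207 + 208 + 140 = 1058
Sum over 8–13: 201 + 112 + 207 + 208 + 140 + 122 = 990
CMA at t=10 = (1058 + 990) / (2·6) = 2048 / 12 = 170.667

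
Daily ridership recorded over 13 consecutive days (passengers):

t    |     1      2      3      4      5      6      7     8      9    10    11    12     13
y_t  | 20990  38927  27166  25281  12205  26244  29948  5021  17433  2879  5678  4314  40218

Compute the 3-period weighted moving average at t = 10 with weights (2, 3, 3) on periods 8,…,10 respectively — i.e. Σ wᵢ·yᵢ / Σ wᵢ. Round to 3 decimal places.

8872.250

Weighted sum: 2·5021 + 3·17433 + 3·2879 = 10042 + 52299 + 8637 = 70978
Weight total: 2 + 3 + 3 = 8
WMA = 70978 / 8 = 8872.250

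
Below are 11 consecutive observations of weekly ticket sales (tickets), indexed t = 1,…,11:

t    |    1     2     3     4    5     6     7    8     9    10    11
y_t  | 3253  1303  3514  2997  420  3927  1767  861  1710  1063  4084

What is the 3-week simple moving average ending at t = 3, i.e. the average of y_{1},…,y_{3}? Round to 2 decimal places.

2690.00

Sum of periods 1–3: 3253 + 1303 + 3514 = 8070
Divide by 3: 8070 / 3 = 2690.00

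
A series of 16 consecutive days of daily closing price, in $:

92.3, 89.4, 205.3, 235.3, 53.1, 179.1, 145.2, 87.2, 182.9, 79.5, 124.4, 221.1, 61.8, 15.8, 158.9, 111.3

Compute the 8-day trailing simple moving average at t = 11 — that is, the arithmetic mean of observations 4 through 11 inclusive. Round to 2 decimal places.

Sum of periods 4–11: 235.3 + 53.1 + 179.1 + 145.2 + 87.2 + 182.9 + 79.5 + 124.4 = 1086.7
Divide by 8: 1086.7 / 8 = 135.84

135.84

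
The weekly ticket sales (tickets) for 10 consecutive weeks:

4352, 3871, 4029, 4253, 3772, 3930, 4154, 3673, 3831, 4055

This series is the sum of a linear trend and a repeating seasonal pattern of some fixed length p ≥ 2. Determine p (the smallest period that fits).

First differences y_{t+1} − y_t: -481, 158, 224, -481, 158, 224, -481, 158, …
The difference pattern repeats every 3 terms and not for any smaller step, so p = 3.

3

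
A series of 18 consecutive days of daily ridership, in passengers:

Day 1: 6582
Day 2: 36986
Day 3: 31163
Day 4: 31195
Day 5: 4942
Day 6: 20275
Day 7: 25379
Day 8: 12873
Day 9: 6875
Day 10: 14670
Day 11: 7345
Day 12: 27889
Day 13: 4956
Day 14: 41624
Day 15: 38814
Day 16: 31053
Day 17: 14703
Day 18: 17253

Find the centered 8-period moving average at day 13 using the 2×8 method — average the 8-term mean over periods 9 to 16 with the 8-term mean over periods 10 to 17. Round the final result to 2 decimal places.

Sum over 9–16: 6875 + 14670 + 7345 + 27889 + 4956 + 41624 + 38814 + 31053 = 173226
Sum over 10–17: 14670 + 7345 + 27889 + 4956 + 41624 + 38814 + 31053 + 14703 = 181054
CMA at t=13 = (173226 + 181054) / (2·8) = 354280 / 16 = 22142.50

22142.50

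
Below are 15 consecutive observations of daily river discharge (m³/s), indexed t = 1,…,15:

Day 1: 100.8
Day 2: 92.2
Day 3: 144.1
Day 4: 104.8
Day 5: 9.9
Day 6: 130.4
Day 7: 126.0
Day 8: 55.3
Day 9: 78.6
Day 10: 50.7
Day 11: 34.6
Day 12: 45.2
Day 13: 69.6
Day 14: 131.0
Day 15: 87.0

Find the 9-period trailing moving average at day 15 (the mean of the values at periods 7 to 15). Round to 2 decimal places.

Sum of periods 7–15: 126.0 + 55.3 + 78.6 + 50.7 + 34.6 + 45.2 + 69.6 + 131.0 + 87.0 = 678.0
Divide by 9: 678.0 / 9 = 75.33

75.33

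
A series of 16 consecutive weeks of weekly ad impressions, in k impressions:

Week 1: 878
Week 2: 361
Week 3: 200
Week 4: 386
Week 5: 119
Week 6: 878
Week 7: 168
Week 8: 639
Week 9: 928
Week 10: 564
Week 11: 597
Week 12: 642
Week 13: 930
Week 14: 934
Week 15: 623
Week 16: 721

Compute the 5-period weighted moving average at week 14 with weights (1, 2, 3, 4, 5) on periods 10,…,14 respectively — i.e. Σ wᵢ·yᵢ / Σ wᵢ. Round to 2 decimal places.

Weighted sum: 1·564 + 2·597 + 3·642 + 4·930 + 5·934 = 564 + 1194 + 1926 + 3720 + 4670 = 12074
Weight total: 1 + 2 + 3 + 4 + 5 = 15
WMA = 12074 / 15 = 804.93

804.93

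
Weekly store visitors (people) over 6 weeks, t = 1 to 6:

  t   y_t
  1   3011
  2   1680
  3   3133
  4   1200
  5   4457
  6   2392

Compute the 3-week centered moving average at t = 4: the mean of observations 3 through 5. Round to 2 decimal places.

2930.00

Sum of periods 3–5: 3133 + 1200 + 4457 = 8790
Divide by 3: 8790 / 3 = 2930.00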